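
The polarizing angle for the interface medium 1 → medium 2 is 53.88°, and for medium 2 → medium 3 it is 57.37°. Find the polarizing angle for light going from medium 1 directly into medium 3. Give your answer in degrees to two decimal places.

tan θ_B(1→2) = n₂/n₁ = tan 53.88° = 1.3703.
tan θ_B(2→3) = n₃/n₂ = tan 57.37° = 1.5619.
n₃/n₁ = 2.1403. Then tan θ_B(1→3) = n₃/n₁, so θ_B(1→3) = arctan(2.1403) = 64.96°.

θ_B ≈ 64.96°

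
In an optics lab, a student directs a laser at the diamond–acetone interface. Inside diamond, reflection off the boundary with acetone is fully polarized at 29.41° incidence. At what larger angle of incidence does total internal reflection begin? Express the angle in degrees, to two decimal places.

θ_c ≈ 34.31°

n₂/n₁ = tan 29.41° = 0.5637; the critical angle satisfies sin θ_c = n₂/n₁.
θ_c = arcsin(0.5637) = 34.31°.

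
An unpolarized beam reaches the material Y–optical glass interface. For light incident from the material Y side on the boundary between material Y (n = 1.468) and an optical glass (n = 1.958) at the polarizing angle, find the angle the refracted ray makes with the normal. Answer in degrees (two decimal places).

θ_t ≈ 36.86°

tan θ_B = n₂/n₁ = 1.958/1.468 = 1.3338, so θ_B = 53.14°.
Since θ_B + θ_t = 90° at Brewster incidence, θ_t = 90° − 53.14° = 36.86°.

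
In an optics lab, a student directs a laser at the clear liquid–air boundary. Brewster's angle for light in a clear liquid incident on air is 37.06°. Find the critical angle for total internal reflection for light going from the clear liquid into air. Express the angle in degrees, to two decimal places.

n₂/n₁ = tan 37.06° = 0.7552; the critical angle satisfies sin θ_c = n₂/n₁.
θ_c = arcsin(0.7552) = 49.04°.

θ_c ≈ 49.04°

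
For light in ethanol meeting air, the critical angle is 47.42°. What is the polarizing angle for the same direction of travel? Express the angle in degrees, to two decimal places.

θ_B ≈ 36.37°

n₂/n₁ = sin θ_c = sin 47.42° = 0.7363.
tan θ_B equals the same ratio, so θ_B = arctan(0.7363) = 36.37°.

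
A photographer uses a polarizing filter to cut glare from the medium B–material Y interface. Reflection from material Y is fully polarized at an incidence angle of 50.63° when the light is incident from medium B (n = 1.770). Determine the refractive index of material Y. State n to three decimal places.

Full polarization of the reflected beam means tan θ_B = n₂/n₁, where n₁ is the incident medium (medium B).
n₂ = n₁ tan θ_B = 1.770 × tan 50.63° = 2.157.

n ≈ 2.157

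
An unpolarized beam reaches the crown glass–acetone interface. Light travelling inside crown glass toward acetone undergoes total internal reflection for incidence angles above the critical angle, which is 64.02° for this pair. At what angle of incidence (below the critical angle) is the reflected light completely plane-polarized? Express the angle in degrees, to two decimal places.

θ_B ≈ 41.95°

sin θ_c = n₂/n₁, so n₂/n₁ = sin 64.02° = 0.8989.
Brewster: tan θ_B = n₂/n₁ = 0.8989.
θ_B = arctan(0.8989) = 41.95°.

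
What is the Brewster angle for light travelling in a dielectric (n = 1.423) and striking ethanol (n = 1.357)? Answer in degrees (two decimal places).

θ_B ≈ 43.64°

tan θ_B = n₂/n₁ = 1.357/1.423 = 0.9536.
θ_B = arctan(0.9536) = 43.64°.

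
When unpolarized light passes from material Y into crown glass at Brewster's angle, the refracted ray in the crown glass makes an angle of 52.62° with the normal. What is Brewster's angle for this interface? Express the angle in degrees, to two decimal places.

At Brewster's angle the reflected and refracted rays are perpendicular, so θ_B + θ_t = 90°.
So θ_B = 90° − θ_t = 90° − 52.62° = 37.38°.

θ_B ≈ 37.38°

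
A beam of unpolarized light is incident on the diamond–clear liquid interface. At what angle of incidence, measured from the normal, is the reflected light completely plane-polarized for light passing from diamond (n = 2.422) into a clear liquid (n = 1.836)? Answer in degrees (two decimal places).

tan θ_B = n₂/n₁ = 1.836/2.422 = 0.7581.
So θ_B = arctan 0.7581 = 37.16°.

θ_B ≈ 37.16°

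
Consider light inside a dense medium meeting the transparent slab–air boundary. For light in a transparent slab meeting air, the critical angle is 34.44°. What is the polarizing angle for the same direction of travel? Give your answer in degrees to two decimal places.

At the critical angle sin θ_c = n₂/n₁, giving n₂/n₁ = sin 34.44° = 0.5655.
Then tan θ_B = n₂/n₁ = 0.5655, so θ_B = arctan 0.5655 = 29.49°.

θ_B ≈ 29.49°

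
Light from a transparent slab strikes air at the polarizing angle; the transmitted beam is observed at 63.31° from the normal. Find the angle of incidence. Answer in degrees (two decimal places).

θ_B ≈ 26.69°

At Brewster's angle the reflected and refracted rays are perpendicular, so θ_B + θ_t = 90°.
So θ_B = 90° − θ_t = 90° − 63.31° = 26.69°.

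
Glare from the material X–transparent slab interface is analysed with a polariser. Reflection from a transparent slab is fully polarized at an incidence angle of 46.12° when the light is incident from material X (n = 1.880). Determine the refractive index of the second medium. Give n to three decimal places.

At the polarizing angle, tan θ_B = n₂/n₁ with n₁ on the incident side (material X) and n₂ on the transmitted side (a transparent slab).
n₂ = n₁ tan θ_B = 1.880 × tan 46.12° = 1.955.

n ≈ 1.955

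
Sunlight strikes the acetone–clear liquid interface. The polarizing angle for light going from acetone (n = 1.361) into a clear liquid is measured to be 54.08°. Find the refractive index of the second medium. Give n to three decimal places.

n ≈ 1.879

Brewster's law: tan θ_B = n₂/n₁ (light incident in acetone, refracted into a clear liquid).
n₂ = n₁ tan θ_B = 1.361 × tan 54.08° = 1.879.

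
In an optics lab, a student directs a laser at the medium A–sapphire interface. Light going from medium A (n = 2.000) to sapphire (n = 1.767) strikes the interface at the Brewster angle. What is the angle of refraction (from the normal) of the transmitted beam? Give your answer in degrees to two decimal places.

tan θ_B = n₂/n₁ = 1.767/2.000 = 0.8835, so θ_B = 41.46°.
Since θ_B + θ_t = 90° at Brewster incidence, θ_t = 90° − 41.46° = 48.54°.

θ_t ≈ 48.54°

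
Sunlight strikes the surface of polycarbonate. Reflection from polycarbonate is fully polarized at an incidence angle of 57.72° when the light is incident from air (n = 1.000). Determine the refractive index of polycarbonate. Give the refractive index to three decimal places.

At the Brewster angle, tan θ_B = n₂/n₁ with n₁ on the incident side (air) and n₂ on the transmitted side (polycarbonate).
n₂ = n₁ tan θ_B = 1.000 × tan 57.72° = 1.583.

n ≈ 1.583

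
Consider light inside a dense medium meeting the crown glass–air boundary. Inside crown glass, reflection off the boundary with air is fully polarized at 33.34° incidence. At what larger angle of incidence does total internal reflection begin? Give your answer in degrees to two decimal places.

n₂/n₁ = tan 33.34° = 0.6579; the critical angle satisfies sin θ_c = n₂/n₁.
θ_c = arcsin(0.6579) = 41.14°.

θ_c ≈ 41.14°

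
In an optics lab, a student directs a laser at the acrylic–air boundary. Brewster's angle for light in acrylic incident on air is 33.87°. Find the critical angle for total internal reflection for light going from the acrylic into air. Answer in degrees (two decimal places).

tan θ_B = n₂/n₁ = tan 33.87° = 0.6712.
Total internal reflection: sin θ_c = n₂/n₁ = 0.6712.
θ_c = arcsin(0.6712) = 42.16°.

θ_c ≈ 42.16°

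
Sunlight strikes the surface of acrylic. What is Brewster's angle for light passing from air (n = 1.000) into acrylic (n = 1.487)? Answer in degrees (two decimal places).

At Brewster's angle the reflected and refracted rays are perpendicular, which with Snell's law gives tan θ_B = n₂/n₁.
Here n₂/n₁ = 1.487/1.000 = 1.4870, and Brewster's law gives tan θ_B = n₂/n₁.
θ_B = arctan(1.4870) = 56.08°.

θ_B ≈ 56.08°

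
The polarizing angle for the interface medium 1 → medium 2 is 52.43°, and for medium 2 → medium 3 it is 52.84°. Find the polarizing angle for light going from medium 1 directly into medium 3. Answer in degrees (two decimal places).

n₂/n₁ = tan 52.43° = 1.2999 and n₃/n₂ = tan 52.84° = 1.3194.
n₃/n₁ = 1.7151. Then tan θ_B(1→3) = n₃/n₁, so θ_B(1→3) = arctan(1.7151) = 59.76°.

θ_B ≈ 59.76°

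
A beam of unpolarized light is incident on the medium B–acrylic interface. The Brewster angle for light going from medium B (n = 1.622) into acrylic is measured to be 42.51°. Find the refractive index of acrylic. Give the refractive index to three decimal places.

n ≈ 1.487

Brewster's law: tan θ_B = n₂/n₁ (light incident in medium B, refracted into acrylic).
n₂ = n₁ tan θ_B = 1.622 × tan 42.51° = 1.487.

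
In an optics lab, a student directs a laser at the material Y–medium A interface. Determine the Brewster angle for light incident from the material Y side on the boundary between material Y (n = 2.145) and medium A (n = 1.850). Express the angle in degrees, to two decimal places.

θ_B ≈ 40.78°

The reflected p-component vanishes when tan θ_B = n₂/n₁.
tan θ_B = n₂/n₁ = 1.850/2.145 = 0.8625.
So θ_B = arctan 0.8625 = 40.78°.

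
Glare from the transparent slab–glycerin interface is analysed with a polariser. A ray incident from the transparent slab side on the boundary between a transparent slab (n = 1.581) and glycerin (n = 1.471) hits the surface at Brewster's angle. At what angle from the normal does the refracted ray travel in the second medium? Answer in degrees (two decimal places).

First find Brewster's angle: tan θ_B = 1.471/1.581 = 0.9304, giving θ_B = 42.94°.
The refracted ray is perpendicular to the reflected ray, so θ_t = 90° − θ_B = 47.06°.

θ_t ≈ 47.06°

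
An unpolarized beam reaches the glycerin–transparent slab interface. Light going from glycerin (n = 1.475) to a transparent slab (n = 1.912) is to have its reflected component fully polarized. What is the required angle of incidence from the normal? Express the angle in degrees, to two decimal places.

The reflected p-component vanishes when tan θ_B = n₂/n₁.
tan θ_B = n₂/n₁ = 1.912/1.475 = 1.2963.
θ_B = arctan(1.2963) = 52.35°.

θ_B ≈ 52.35°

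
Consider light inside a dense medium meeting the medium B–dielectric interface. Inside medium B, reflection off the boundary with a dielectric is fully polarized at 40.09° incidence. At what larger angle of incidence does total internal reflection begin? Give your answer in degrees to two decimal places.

θ_c ≈ 57.33°

n₂/n₁ = tan 40.09° = 0.8418; the critical angle satisfies sin θ_c = n₂/n₁.
θ_c = arcsin(0.8418) = 57.33°.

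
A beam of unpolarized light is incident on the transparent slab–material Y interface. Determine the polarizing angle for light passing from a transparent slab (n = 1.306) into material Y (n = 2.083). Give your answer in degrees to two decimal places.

θ_B ≈ 57.91°

Brewster's condition: tan θ_B = n₂/n₁ = 2.083/1.306 = 1.5949. Taking the arctangent, θ_B = 57.91°.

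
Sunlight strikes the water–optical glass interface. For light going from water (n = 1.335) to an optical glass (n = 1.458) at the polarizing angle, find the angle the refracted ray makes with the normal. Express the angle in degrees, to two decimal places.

θ_t ≈ 42.48°

tan θ_B = n₂/n₁ = 1.458/1.335 = 1.0921, so θ_B = 47.52°.
At Brewster's angle the reflected and refracted rays are perpendicular, so θ_t = 90° − θ_B = 90° − 47.52° = 42.48°.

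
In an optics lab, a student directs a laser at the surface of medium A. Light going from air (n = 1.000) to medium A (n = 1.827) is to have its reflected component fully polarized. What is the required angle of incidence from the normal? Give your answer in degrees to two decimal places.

At Brewster's angle the reflected and refracted rays are perpendicular, which with Snell's law gives tan θ_B = n₂/n₁.
tan θ_B = n₂/n₁ = 1.827/1.000 = 1.8270.
So θ_B = arctan 1.8270 = 61.31°.

θ_B ≈ 61.31°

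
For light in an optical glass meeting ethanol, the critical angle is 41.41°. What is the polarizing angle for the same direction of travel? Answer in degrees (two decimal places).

θ_B ≈ 33.48°

At the critical angle sin θ_c = n₂/n₁, giving n₂/n₁ = sin 41.41° = 0.6614.
Then tan θ_B = n₂/n₁ = 0.6614, so θ_B = arctan 0.6614 = 33.48°.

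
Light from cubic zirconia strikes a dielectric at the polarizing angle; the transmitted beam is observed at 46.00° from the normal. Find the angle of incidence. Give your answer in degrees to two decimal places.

θ_B ≈ 44.00°

At Brewster's angle the reflected and refracted rays are perpendicular, so θ_B + θ_t = 90°.
θ_B = 90° − 46.00° = 44.00°.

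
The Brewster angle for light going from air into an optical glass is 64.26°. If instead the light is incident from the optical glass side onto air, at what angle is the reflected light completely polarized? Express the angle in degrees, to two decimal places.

The two Brewster angles are complementary: θ_B' = 90° − θ_B = 90° − 64.26° = 25.74°.

θ_B' ≈ 25.74°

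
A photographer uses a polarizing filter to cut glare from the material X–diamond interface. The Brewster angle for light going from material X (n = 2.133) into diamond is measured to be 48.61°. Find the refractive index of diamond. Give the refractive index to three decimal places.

Full polarization of the reflected beam means tan θ_B = n₂/n₁, where n₁ is the incident medium (material X).
n₂ = n₁ tan θ_B = 2.133 × tan 48.61° = 2.420.

n ≈ 2.420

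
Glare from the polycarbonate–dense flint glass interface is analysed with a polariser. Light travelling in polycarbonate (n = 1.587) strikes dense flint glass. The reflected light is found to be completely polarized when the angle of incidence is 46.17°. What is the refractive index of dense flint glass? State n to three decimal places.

At Brewster's angle, tan θ_B = n₂/n₁ with n₁ on the incident side (polycarbonate) and n₂ on the transmitted side (dense flint glass).
n₂ = n₁ tan θ_B = 1.587 × tan 46.17° = 1.653.

n ≈ 1.653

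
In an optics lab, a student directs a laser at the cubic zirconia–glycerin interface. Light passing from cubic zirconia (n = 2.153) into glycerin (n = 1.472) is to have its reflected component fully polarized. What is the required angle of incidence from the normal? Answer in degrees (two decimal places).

θ_B ≈ 34.36°

Here n₂/n₁ = 1.472/2.153 = 0.6837, and Brewster's law gives tan θ_B = n₂/n₁. Taking the arctangent, θ_B = 34.36°.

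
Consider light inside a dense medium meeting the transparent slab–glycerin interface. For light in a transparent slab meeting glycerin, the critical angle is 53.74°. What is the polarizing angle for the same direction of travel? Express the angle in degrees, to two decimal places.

At the critical angle sin θ_c = n₂/n₁, giving n₂/n₁ = sin 53.74° = 0.8063.
Then tan θ_B = n₂/n₁ = 0.8063, so θ_B = arctan 0.8063 = 38.88°.

θ_B ≈ 38.88°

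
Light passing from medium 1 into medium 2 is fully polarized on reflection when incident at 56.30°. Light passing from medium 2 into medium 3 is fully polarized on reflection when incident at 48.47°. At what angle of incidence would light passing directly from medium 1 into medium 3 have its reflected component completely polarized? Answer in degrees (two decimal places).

θ_B ≈ 59.43°

Each Brewster angle gives a ratio: n₂/n₁ = tan 56.30° = 1.4994, n₃/n₂ = tan 48.47° = 1.1291.
Multiplying, n₃/n₁ = 1.4994 × 1.1291 = 1.6930, and θ_B(1→3) = arctan 1.6930 = 59.43°.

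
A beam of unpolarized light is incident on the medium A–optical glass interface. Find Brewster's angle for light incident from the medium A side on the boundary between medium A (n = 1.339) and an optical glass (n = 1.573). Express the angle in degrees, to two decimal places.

The reflected p-component vanishes when tan θ_B = n₂/n₁.
Here n₂/n₁ = 1.573/1.339 = 1.1748, and Brewster's law gives tan θ_B = n₂/n₁.
So θ_B = arctan 1.1748 = 49.59°.

θ_B ≈ 49.59°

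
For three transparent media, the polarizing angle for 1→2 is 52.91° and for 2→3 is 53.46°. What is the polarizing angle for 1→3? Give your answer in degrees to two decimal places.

Each Brewster angle gives a ratio: n₂/n₁ = tan 52.91° = 1.3227, n₃/n₂ = tan 53.46° = 1.3495.
Multiplying, n₃/n₁ = 1.3227 × 1.3495 = 1.7849, and θ_B(1→3) = arctan 1.7849 = 60.74°.

θ_B ≈ 60.74°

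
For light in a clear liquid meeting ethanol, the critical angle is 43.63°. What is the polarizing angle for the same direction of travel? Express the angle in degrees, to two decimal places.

θ_B ≈ 34.61°

sin θ_c = n₂/n₁, so n₂/n₁ = sin 43.63° = 0.6900.
Brewster: tan θ_B = n₂/n₁ = 0.6900.
θ_B = arctan(0.6900) = 34.61°.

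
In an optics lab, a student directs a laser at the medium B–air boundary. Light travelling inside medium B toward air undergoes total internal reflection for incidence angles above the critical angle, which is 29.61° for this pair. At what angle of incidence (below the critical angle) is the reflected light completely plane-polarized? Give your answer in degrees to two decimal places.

θ_B ≈ 26.29°

n₂/n₁ = sin θ_c = sin 29.61° = 0.4941.
tan θ_B equals the same ratio, so θ_B = arctan(0.4941) = 26.29°.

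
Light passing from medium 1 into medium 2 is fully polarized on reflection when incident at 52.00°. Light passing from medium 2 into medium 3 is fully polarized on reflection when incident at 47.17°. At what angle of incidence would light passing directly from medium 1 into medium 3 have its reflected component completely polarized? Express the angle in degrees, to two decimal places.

Each Brewster angle gives a ratio: n₂/n₁ = tan 52.00° = 1.2799, n₃/n₂ = tan 47.17° = 1.0788.
Multiplying, n₃/n₁ = 1.2799 × 1.0788 = 1.3808, and θ_B(1→3) = arctan 1.3808 = 54.09°.

θ_B ≈ 54.09°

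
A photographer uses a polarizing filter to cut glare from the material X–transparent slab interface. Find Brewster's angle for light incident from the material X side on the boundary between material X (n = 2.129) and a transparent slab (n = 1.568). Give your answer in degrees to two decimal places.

θ_B ≈ 36.37°

Here n₂/n₁ = 1.568/2.129 = 0.7365, and Brewster's law gives tan θ_B = n₂/n₁.
θ_B = arctan(0.7365) = 36.37°.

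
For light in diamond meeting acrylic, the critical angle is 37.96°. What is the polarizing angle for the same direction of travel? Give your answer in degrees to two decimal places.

θ_B ≈ 31.60°

n₂/n₁ = sin θ_c = sin 37.96° = 0.6151.
tan θ_B equals the same ratio, so θ_B = arctan(0.6151) = 31.60°.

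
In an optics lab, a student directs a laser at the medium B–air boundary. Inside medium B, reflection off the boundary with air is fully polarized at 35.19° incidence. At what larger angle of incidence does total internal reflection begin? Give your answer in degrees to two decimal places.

θ_c ≈ 44.84°

n₂/n₁ = tan 35.19° = 0.7052; the critical angle satisfies sin θ_c = n₂/n₁.
θ_c = arcsin(0.7052) = 44.84°.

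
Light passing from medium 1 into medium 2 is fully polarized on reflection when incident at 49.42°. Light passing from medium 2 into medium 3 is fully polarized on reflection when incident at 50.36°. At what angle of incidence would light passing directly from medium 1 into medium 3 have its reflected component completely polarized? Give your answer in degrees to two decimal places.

tan θ_B(1→2) = n₂/n₁ = tan 49.42° = 1.1675.
tan θ_B(2→3) = n₃/n₂ = tan 50.36° = 1.2071.
So n₃/n₁ = (n₂/n₁)(n₃/n₂) = 1.1675 × 1.2071 = 1.4093.
θ_B(1→3) = arctan(1.4093) = 54.64°.

θ_B ≈ 54.64°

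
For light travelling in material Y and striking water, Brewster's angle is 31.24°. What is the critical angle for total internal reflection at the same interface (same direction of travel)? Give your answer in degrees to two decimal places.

From Brewster, n₂/n₁ = tan θ_B = tan 31.24° = 0.6066.
Then sin θ_c = n₂/n₁ = 0.6066, so θ_c = arcsin 0.6066 = 37.34°.

θ_c ≈ 37.34°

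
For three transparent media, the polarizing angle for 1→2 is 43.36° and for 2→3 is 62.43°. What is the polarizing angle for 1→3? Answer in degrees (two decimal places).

n₂/n₁ = tan 43.36° = 0.9443 and n₃/n₂ = tan 62.43° = 1.9153.
So n₃/n₁ = (n₂/n₁)(n₃/n₂) = 0.9443 × 1.9153 = 1.8086.
θ_B(1→3) = arctan(1.8086) = 61.06°.

θ_B ≈ 61.06°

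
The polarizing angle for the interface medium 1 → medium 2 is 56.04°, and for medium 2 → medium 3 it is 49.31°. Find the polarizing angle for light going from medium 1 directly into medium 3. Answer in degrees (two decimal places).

θ_B ≈ 59.93°

tan θ_B(1→2) = n₂/n₁ = tan 56.04° = 1.4848.
tan θ_B(2→3) = n₃/n₂ = tan 49.31° = 1.1630.
So n₃/n₁ = (n₂/n₁)(n₃/n₂) = 1.4848 × 1.1630 = 1.7268.
θ_B(1→3) = arctan(1.7268) = 59.93°.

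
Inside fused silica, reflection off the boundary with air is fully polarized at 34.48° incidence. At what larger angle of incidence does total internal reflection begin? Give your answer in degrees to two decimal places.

From Brewster, n₂/n₁ = tan θ_B = tan 34.48° = 0.6868.
Then sin θ_c = n₂/n₁ = 0.6868, so θ_c = arcsin 0.6868 = 43.37°.

θ_c ≈ 43.37°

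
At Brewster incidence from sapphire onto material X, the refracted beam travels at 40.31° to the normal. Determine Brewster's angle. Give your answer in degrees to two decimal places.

At Brewster's angle the reflected and refracted rays are perpendicular, so θ_B + θ_t = 90°.
So θ_B = 90° − θ_t = 90° − 40.31° = 49.69°.

θ_B ≈ 49.69°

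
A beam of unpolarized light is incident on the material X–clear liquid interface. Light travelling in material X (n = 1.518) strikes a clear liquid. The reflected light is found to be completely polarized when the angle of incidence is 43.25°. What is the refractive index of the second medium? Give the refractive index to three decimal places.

Full polarization of the reflected beam means tan θ_B = n₂/n₁, where n₁ is the incident medium (material X).
n₂ = n₁ tan θ_B = 1.518 × tan 43.25° = 1.428.

n ≈ 1.428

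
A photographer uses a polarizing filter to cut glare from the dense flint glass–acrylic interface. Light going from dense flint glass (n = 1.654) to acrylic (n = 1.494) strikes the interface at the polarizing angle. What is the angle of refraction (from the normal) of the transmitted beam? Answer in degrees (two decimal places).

θ_t ≈ 47.91°

θ_B = arctan(n₂/n₁) = arctan(1.494/1.654) = 42.09°.
The refracted ray is perpendicular to the reflected ray, so θ_t = 90° − θ_B = 47.91°.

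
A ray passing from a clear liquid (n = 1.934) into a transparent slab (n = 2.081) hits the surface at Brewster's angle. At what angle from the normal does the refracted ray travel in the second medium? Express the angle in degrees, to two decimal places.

tan θ_B = n₂/n₁ = 2.081/1.934 = 1.0760, so θ_B = 47.10°.
At Brewster's angle the reflected and refracted rays are perpendicular, so θ_t = 90° − θ_B = 90° − 47.10° = 42.90°.

θ_t ≈ 42.90°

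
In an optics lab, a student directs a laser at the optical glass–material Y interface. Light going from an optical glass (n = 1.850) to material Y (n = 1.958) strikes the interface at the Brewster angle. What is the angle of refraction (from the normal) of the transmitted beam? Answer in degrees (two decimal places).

θ_t ≈ 43.38°

tan θ_B = n₂/n₁ = 1.958/1.850 = 1.0584, so θ_B = 46.62°.
The refracted ray is perpendicular to the reflected ray, so θ_t = 90° − θ_B = 43.38°.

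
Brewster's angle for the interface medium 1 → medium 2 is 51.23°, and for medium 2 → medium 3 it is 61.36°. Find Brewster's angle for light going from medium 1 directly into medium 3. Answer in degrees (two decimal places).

n₂/n₁ = tan 51.23° = 1.2451 and n₃/n₂ = tan 61.36° = 1.8311.
n₃/n₁ = 2.2799. Then tan θ_B(1→3) = n₃/n₁, so θ_B(1→3) = arctan(2.2799) = 66.32°.

θ_B ≈ 66.32°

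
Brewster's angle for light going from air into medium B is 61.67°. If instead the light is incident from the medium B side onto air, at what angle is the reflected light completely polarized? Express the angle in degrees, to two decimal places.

θ_B' ≈ 28.33°

The two Brewster angles are complementary: θ_B' = 90° − θ_B = 90° − 61.67° = 28.33°.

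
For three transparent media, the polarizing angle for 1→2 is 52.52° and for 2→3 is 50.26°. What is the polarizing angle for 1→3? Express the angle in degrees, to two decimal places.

tan θ_B(1→2) = n₂/n₁ = tan 52.52° = 1.3042.
tan θ_B(2→3) = n₃/n₂ = tan 50.26° = 1.2028.
Multiplying, n₃/n₁ = 1.3042 × 1.2028 = 1.5686, and θ_B(1→3) = arctan 1.5686 = 57.48°.

θ_B ≈ 57.48°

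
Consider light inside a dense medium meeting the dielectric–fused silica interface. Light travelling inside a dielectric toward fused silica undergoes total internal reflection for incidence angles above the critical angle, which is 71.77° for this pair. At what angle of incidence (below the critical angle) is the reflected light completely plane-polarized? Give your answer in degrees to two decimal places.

n₂/n₁ = sin θ_c = sin 71.77° = 0.9498.
tan θ_B equals the same ratio, so θ_B = arctan(0.9498) = 43.53°.

θ_B ≈ 43.53°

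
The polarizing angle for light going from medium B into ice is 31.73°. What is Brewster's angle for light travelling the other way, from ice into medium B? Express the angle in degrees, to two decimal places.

tan θ_B' = n₁/n₂ = 1/tan θ_B, so θ_B' = 90° − θ_B.
θ_B' = 90° − 31.73° = 58.27°.

θ_B' ≈ 58.27°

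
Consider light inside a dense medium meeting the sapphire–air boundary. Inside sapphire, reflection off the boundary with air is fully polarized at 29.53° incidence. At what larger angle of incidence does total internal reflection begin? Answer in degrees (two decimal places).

n₂/n₁ = tan 29.53° = 0.5665; the critical angle satisfies sin θ_c = n₂/n₁.
θ_c = arcsin(0.5665) = 34.50°.

θ_c ≈ 34.50°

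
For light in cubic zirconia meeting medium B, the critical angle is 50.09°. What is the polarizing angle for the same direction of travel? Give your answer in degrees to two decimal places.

θ_B ≈ 37.49°

At the critical angle sin θ_c = n₂/n₁, giving n₂/n₁ = sin 50.09° = 0.7671.
Then tan θ_B = n₂/n₁ = 0.7671, so θ_B = arctan 0.7671 = 37.49°.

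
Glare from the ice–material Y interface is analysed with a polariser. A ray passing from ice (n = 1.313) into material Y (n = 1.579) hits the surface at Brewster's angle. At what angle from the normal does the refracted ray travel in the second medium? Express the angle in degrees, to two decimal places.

θ_t ≈ 39.74°

First find Brewster's angle: tan θ_B = 1.579/1.313 = 1.2026, giving θ_B = 50.26°.
Since θ_B + θ_t = 90° at Brewster incidence, θ_t = 90° − 50.26° = 39.74°.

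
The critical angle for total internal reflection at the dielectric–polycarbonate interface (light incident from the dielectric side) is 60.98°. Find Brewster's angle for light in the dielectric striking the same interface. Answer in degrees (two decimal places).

θ_B ≈ 41.17°

sin θ_c = n₂/n₁, so n₂/n₁ = sin 60.98° = 0.8745.
Brewster: tan θ_B = n₂/n₁ = 0.8745.
θ_B = arctan(0.8745) = 41.17°.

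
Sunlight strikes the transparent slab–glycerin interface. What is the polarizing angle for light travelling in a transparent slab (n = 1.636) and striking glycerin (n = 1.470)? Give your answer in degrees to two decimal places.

θ_B ≈ 41.94°

Brewster's condition: tan θ_B = n₂/n₁ = 1.470/1.636 = 0.8985. Taking the arctangent, θ_B = 41.94°.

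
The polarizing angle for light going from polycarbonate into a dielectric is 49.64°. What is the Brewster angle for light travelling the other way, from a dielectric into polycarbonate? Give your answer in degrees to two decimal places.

Reversing the direction swaps n₁ and n₂, so tan θ_B' = 1/tan θ_B and θ_B' = 90° − θ_B.
Hence θ_B' = 90° − 49.64° = 40.36°.

θ_B' ≈ 40.36°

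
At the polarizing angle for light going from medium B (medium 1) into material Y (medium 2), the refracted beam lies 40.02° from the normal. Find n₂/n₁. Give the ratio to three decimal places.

n₂/n₁ ≈ 1.191

At Brewster incidence θ_B = 90° − θ_t = 90° − 40.02° = 49.98°.
Then n₂/n₁ = tan θ_B = tan 49.98° = 1.191.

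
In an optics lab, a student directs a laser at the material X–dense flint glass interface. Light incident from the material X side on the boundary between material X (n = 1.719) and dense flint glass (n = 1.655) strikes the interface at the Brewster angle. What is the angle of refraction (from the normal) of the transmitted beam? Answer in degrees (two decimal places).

tan θ_B = n₂/n₁ = 1.655/1.719 = 0.9628, so θ_B = 43.91°.
Since θ_B + θ_t = 90° at Brewster incidence, θ_t = 90° − 43.91° = 46.09°.

θ_t ≈ 46.09°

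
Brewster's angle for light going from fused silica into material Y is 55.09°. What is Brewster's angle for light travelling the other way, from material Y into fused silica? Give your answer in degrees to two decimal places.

θ_B' ≈ 34.91°

Reversing the direction swaps n₁ and n₂, so tan θ_B' = 1/tan θ_B and θ_B' = 90° − θ_B.
Hence θ_B' = 90° − 55.09° = 34.91°.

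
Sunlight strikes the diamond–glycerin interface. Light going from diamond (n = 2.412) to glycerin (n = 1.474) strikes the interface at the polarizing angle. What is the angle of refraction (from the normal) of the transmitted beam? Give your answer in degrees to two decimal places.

θ_t ≈ 58.57°

First find Brewster's angle: tan θ_B = 1.474/2.412 = 0.6111, giving θ_B = 31.43°.
The refracted ray is perpendicular to the reflected ray, so θ_t = 90° − θ_B = 58.57°.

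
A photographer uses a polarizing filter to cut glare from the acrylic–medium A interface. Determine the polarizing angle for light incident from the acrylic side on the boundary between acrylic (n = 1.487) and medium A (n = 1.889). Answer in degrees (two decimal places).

θ_B ≈ 51.79°

At Brewster's angle the reflected and refracted rays are perpendicular, which with Snell's law gives tan θ_B = n₂/n₁.
Here n₂/n₁ = 1.889/1.487 = 1.2703, and Brewster's law gives tan θ_B = n₂/n₁.
θ_B = arctan(1.2703) = 51.79°.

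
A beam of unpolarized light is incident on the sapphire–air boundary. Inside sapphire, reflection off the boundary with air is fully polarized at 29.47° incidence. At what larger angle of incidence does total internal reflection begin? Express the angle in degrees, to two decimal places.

θ_c ≈ 34.41°

tan θ_B = n₂/n₁ = tan 29.47° = 0.5651.
Total internal reflection: sin θ_c = n₂/n₁ = 0.5651.
θ_c = arcsin(0.5651) = 34.41°.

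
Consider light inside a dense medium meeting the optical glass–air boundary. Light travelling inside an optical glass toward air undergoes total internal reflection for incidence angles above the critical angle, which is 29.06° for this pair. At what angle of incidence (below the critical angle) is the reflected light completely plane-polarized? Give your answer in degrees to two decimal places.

At the critical angle sin θ_c = n₂/n₁, giving n₂/n₁ = sin 29.06° = 0.4857.
Then tan θ_B = n₂/n₁ = 0.4857, so θ_B = arctan 0.4857 = 25.91°.

θ_B ≈ 25.91°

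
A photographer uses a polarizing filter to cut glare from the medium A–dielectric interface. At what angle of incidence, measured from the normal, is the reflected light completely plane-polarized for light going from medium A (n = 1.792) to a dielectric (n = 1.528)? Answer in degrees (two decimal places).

Here n₂/n₁ = 1.528/1.792 = 0.8527, and Brewster's law gives tan θ_B = n₂/n₁.
So θ_B = arctan 0.8527 = 40.45°.

θ_B ≈ 40.45°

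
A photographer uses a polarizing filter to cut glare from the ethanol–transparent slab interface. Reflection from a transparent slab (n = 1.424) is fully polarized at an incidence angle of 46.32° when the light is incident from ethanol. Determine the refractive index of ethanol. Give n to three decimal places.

n ≈ 1.360

Full polarization of the reflected beam means tan θ_B = n₂/n₁, where n₁ is the incident medium (ethanol).
n₁ = n₂ / tan θ_B = 1.424 / tan 46.32° = 1.360.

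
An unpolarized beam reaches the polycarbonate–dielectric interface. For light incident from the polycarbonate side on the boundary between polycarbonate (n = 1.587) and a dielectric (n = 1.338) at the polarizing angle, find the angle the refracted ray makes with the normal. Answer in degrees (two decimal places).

tan θ_B = n₂/n₁ = 1.338/1.587 = 0.8431, so θ_B = 40.13°.
The refracted ray is perpendicular to the reflected ray, so θ_t = 90° − θ_B = 49.87°.

θ_t ≈ 49.87°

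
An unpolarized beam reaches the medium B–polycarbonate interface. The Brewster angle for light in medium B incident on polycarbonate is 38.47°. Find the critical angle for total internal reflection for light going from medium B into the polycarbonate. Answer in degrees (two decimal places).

tan θ_B = n₂/n₁ = tan 38.47° = 0.7946.
Total internal reflection: sin θ_c = n₂/n₁ = 0.7946.
θ_c = arcsin(0.7946) = 52.62°.

θ_c ≈ 52.62°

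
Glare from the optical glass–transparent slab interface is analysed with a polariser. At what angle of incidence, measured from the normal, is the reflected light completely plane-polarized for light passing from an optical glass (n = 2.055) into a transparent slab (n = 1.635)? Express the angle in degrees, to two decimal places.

tan θ_B = n₂/n₁ = 1.635/2.055 = 0.7956.
So θ_B = arctan 0.7956 = 38.51°.

θ_B ≈ 38.51°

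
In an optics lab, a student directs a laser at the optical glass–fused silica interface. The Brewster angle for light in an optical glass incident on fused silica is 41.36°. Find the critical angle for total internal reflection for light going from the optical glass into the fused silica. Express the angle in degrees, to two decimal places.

θ_c ≈ 61.69°

From Brewster, n₂/n₁ = tan θ_B = tan 41.36° = 0.8804.
Then sin θ_c = n₂/n₁ = 0.8804, so θ_c = arcsin 0.8804 = 61.69°.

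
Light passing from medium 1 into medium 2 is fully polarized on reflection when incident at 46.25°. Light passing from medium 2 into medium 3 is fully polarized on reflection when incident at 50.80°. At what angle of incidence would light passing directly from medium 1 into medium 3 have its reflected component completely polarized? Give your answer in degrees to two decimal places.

Each Brewster angle gives a ratio: n₂/n₁ = tan 46.25° = 1.0446, n₃/n₂ = tan 50.80° = 1.2261.
n₃/n₁ = 1.2808. Then tan θ_B(1→3) = n₃/n₁, so θ_B(1→3) = arctan(1.2808) = 52.02°.

θ_B ≈ 52.02°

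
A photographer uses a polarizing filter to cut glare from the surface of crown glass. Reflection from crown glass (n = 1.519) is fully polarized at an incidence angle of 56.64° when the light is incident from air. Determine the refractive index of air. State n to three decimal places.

Full polarization of the reflected beam means tan θ_B = n₂/n₁, where n₁ is the incident medium (air).
n₁ = n₂ / tan θ_B = 1.519 / tan 56.64° = 1.000.

n ≈ 1.000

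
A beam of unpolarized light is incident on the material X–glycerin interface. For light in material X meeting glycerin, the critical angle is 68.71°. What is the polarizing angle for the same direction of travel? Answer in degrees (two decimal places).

At the critical angle sin θ_c = n₂/n₁, giving n₂/n₁ = sin 68.71° = 0.9318.
Then tan θ_B = n₂/n₁ = 0.9318, so θ_B = arctan 0.9318 = 42.98°.

θ_B ≈ 42.98°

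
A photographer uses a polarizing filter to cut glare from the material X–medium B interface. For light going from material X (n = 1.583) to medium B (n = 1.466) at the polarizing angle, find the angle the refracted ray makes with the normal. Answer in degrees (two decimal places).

θ_t ≈ 47.20°

tan θ_B = n₂/n₁ = 1.466/1.583 = 0.9261, so θ_B = 42.80°.
At Brewster's angle the reflected and refracted rays are perpendicular, so θ_t = 90° − θ_B = 90° − 42.80° = 47.20°.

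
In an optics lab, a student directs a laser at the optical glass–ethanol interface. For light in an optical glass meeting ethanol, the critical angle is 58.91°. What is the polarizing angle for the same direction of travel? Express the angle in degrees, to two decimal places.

At the critical angle sin θ_c = n₂/n₁, giving n₂/n₁ = sin 58.91° = 0.8564.
Then tan θ_B = n₂/n₁ = 0.8564, so θ_B = arctan 0.8564 = 40.58°.

θ_B ≈ 40.58°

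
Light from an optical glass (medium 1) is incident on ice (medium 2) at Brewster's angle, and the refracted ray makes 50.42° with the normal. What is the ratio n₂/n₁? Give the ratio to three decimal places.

At Brewster incidence θ_B = 90° − θ_t = 90° − 50.42° = 39.58°.
Then n₂/n₁ = tan θ_B = tan 39.58° = 0.827.

n₂/n₁ ≈ 0.827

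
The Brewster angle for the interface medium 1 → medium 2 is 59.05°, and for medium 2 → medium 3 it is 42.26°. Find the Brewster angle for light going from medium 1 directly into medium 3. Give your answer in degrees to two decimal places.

n₂/n₁ = tan 59.05° = 1.6676 and n₃/n₂ = tan 42.26° = 0.9087.
n₃/n₁ = 1.5152. Then tan θ_B(1→3) = n₃/n₁, so θ_B(1→3) = arctan(1.5152) = 56.58°.

θ_B ≈ 56.58°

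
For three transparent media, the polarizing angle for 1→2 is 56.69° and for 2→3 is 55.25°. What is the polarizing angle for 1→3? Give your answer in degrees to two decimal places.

θ_B ≈ 65.49°

n₂/n₁ = tan 56.69° = 1.5218 and n₃/n₂ = tan 55.25° = 1.4415.
So n₃/n₁ = (n₂/n₁)(n₃/n₂) = 1.5218 × 1.4415 = 2.1936.
θ_B(1→3) = arctan(2.1936) = 65.49°.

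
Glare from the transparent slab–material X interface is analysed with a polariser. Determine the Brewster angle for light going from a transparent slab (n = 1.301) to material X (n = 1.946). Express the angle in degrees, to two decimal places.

θ_B ≈ 56.24°

The reflected p-component vanishes when tan θ_B = n₂/n₁.
Brewster's condition: tan θ_B = n₂/n₁ = 1.946/1.301 = 1.4958.
So θ_B = arctan 1.4958 = 56.24°.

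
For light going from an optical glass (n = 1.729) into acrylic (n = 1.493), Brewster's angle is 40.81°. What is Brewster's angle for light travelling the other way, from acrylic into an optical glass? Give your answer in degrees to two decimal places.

θ_B' ≈ 49.19°

tan θ_B' = n₁/n₂ = 1/tan θ_B, so θ_B' = 90° − θ_B.
θ_B' = 90° − 40.81° = 49.19°.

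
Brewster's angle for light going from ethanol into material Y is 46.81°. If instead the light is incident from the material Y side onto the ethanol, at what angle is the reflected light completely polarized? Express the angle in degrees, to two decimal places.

θ_B' ≈ 43.19°

The two Brewster angles are complementary: θ_B' = 90° − θ_B = 90° − 46.81° = 43.19°.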